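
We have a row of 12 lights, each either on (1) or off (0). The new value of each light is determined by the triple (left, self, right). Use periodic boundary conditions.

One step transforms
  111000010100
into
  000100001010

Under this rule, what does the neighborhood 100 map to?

1

At position 3 the neighborhood is 100; the next row has 1 there.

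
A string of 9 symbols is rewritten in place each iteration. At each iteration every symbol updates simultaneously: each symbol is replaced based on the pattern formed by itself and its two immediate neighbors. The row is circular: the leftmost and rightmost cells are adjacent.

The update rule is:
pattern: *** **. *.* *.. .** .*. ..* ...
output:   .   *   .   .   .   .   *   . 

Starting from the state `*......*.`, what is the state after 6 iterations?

.*.......

iteration 1: ......*..
iteration 2: .....*...
iteration 3: ....*....
iteration 4: ...*.....
iteration 5: ..*......
iteration 6: .*.......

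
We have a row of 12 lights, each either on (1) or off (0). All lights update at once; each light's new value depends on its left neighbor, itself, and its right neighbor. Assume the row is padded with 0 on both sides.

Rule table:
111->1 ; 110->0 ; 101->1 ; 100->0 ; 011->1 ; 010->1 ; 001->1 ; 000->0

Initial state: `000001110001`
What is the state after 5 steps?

111000110000

000011100011
000111000110
001110001100
011100011000
111000110000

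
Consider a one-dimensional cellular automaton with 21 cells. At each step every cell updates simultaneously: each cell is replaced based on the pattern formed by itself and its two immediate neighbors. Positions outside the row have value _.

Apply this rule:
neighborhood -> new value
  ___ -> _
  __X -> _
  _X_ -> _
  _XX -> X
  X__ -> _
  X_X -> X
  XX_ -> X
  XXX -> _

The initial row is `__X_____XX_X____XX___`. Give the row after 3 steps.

________XXX_____XX___
________X_X_____XX___
_________X______XX___

_________X______XX___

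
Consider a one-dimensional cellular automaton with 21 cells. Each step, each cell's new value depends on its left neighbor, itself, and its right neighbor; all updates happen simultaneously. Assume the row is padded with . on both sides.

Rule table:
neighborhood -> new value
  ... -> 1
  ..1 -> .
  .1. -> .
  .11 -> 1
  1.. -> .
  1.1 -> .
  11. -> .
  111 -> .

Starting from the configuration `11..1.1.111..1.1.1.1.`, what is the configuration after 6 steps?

1.....1.1.....1111111

1.......1............
..11111...11111111111
1.1.....1.1..........
....111.....111111111
111.1...111.1........
1.....1.1.....1111111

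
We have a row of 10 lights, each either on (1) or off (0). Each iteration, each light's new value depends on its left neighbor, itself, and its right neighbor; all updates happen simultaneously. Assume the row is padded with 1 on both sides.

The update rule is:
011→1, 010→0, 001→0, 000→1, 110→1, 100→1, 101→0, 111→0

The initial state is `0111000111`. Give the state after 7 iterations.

1000110110

0101110100
0001010010
1100001000
0111100110
0100110110
0010110110
1000110110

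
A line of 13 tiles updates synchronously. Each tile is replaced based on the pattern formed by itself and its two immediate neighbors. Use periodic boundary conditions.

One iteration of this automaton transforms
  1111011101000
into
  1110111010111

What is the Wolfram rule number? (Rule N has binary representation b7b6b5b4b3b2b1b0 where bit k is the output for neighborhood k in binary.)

187

position 1: 111 → 1  (bit 7 = 1)
position 3: 110 → 0  (bit 6 = 0)
position 4: 101 → 1  (bit 5 = 1)
position 10: 100 → 1  (bit 4 = 1)
position 0: 011 → 1  (bit 3 = 1)
position 9: 010 → 0  (bit 2 = 0)
position 12: 001 → 1  (bit 1 = 1)
position 11: 000 → 1  (bit 0 = 1)
bits b7..b0 = 10111011 = 187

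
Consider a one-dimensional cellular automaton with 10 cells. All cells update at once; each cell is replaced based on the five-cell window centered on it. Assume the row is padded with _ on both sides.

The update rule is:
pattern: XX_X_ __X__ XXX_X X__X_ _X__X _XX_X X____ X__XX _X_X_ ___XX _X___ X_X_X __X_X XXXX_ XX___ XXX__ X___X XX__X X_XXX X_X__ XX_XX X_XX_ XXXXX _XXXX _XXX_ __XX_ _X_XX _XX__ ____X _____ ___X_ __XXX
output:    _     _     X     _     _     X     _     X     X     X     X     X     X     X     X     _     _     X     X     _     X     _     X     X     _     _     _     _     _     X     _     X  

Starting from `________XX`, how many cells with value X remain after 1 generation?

XXXXXX_X__
count of X: 7

7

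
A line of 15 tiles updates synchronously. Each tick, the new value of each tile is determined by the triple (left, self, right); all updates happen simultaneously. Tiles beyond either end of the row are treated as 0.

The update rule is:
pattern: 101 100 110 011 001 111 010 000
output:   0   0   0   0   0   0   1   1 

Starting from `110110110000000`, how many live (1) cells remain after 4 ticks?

8

000000000111111
111111110000000
000000000111111  (repeats tick 1; period 2)
tick 4: 111111110000000
count of 1: 8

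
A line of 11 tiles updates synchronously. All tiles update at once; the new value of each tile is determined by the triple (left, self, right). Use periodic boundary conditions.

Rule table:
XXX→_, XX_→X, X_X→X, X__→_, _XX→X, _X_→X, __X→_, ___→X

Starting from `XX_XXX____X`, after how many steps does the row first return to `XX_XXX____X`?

_XXX_X_XX_X
XX_XXXXXXXX
_XXX_______
_X_X_XXXXXX
XXXXXX____X
_____X_XX_X
_XXX_XXXXXX
XX_XXX____X

8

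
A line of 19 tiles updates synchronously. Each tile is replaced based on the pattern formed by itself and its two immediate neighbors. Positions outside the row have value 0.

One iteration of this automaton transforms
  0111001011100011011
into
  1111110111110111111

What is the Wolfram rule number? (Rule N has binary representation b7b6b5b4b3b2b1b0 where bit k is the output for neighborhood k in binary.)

250

position 2: 111 → 1  (bit 7 = 1)
position 3: 110 → 1  (bit 6 = 1)
position 7: 101 → 1  (bit 5 = 1)
position 4: 100 → 1  (bit 4 = 1)
position 1: 011 → 1  (bit 3 = 1)
position 6: 010 → 0  (bit 2 = 0)
position 0: 001 → 1  (bit 1 = 1)
position 12: 000 → 0  (bit 0 = 0)
bits b7..b0 = 11111010 = 250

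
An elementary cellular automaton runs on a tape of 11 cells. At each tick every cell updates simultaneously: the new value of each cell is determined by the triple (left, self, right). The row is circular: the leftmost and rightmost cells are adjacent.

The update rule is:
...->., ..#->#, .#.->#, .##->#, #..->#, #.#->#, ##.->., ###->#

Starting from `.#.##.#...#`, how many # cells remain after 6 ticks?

####.###.##
###.###.###
##.###.####
#.###.#####
.###.######
###.######.
count of #: 9

9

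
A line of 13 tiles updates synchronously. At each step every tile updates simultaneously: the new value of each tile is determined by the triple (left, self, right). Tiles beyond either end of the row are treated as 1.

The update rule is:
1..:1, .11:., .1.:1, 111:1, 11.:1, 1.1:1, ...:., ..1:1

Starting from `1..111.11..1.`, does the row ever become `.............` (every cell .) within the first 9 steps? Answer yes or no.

no

111.111.11111
1111.111.1111
11111.111.111
111111.111.11
1111111.111.1
11111111.111.
111111111.111
1111111111.11
11111111111.1
step 9 is 11111111111.1, still not uniform .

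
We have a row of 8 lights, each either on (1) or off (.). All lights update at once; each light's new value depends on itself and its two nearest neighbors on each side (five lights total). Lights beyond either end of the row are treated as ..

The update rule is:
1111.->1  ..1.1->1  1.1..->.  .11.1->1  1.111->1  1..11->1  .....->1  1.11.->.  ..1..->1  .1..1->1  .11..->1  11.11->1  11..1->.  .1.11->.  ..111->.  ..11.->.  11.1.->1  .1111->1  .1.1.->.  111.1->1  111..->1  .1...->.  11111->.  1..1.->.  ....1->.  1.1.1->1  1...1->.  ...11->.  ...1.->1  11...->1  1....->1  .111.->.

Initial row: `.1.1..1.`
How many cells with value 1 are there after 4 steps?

step 1: 11..1.1.
step 2: .1..1...
step 3: 111.1.11
step 4: ..111..1
count of 1: 4

4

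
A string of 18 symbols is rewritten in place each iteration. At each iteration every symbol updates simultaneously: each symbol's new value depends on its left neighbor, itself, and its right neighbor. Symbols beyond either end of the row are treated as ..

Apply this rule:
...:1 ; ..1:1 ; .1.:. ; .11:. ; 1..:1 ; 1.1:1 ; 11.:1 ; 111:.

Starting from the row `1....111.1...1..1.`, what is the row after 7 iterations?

.1..11.111.11.11.1

.1111..11.111.11.1
1...111.11..11.11.
.111..11.111.11.11
1..111.11..11.11.1
.11..11.111.11.11.
1.111.11..11.11.11
.1..11.111.11.11.1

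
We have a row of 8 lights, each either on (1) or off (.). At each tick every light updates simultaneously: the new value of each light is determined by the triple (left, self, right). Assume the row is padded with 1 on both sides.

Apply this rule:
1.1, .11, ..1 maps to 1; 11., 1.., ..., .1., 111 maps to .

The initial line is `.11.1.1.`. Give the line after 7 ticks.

.11.11.1

tick 1: 11.1.1.1
tick 2: ..1.1.11
tick 3: .1.1.11.
tick 4: 1.1.11.1
tick 5: .1.11.11
tick 6: 1.11.11.
tick 7: .11.11.1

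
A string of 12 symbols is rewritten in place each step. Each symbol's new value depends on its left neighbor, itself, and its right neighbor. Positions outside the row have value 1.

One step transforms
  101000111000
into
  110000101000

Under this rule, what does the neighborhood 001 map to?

At position 5 the neighborhood is 001; the next row has 0 there.

0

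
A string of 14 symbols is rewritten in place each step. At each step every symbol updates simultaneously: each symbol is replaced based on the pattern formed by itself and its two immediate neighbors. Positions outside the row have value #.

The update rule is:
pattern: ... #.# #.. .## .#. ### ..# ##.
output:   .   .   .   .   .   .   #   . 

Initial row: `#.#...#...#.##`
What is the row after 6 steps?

....#....#..#.

.....#...#....
....#...#....#
...#...#....#.
..#...#....#..
.#...#....#..#
....#....#..#.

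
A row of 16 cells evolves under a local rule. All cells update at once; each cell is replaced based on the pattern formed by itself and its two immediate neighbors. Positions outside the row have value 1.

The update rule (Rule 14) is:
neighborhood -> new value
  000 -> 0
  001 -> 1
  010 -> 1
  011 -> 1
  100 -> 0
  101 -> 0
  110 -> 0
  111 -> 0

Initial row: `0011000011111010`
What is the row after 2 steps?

0100001100000110

0110000110000010
0100001100000110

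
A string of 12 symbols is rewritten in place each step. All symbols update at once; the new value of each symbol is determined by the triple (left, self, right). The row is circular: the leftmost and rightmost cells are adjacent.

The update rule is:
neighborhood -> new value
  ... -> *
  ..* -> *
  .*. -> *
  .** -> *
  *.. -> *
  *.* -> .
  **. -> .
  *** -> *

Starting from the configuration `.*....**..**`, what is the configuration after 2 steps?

.******.***.
******..**.*

******..**.*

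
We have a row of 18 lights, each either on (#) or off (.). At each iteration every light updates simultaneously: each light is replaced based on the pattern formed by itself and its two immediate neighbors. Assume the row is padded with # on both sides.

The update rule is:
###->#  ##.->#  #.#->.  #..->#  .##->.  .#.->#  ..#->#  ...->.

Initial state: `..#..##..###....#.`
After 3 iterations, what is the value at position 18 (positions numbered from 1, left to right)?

.

#####.###.###..##.
#####..##..####.#.
#######.###.###.#.
position 18 holds .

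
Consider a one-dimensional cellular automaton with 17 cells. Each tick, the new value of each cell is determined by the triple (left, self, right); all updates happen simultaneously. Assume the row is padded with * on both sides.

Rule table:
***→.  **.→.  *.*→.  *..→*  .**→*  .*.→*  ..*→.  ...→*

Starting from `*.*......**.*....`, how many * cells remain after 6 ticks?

..******.*..****.
*.*......**.*....  (repeats tick 0; period 2)
tick 6: *.*......**.*....
count of *: 5

5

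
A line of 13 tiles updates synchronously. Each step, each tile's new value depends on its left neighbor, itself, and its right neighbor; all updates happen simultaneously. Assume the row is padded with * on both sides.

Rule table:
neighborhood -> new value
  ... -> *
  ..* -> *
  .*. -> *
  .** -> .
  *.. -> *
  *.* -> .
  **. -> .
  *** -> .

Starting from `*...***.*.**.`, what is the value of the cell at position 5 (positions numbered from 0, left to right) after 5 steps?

.

.***....*....
....*********
****.........
....*********  (repeats step 2; period 2)
step 5: ****.........
position 5 holds .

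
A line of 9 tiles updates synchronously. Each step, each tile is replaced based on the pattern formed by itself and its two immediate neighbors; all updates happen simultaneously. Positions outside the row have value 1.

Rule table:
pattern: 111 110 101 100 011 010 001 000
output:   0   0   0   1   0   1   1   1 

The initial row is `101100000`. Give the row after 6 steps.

111100000

000011111
111100000
000011111  (repeats step 1; period 2)
step 6: 111100000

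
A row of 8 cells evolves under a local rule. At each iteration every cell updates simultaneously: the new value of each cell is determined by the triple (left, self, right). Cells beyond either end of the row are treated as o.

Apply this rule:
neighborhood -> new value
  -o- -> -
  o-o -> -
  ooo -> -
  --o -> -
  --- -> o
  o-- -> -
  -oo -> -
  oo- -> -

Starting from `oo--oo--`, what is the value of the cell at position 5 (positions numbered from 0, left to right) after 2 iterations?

o

iteration 1: --------
iteration 2: -oooooo-
position 5 holds o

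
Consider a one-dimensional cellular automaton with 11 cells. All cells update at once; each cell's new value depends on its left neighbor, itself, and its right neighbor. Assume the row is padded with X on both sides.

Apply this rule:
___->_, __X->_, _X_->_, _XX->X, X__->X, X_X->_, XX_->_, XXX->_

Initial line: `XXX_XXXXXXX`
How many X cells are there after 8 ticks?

____X______
X____X_____
_X____X____
__X____X___
X__X____X__
_X__X____X_
__X__X_____
X__X__X____
count of X: 3

3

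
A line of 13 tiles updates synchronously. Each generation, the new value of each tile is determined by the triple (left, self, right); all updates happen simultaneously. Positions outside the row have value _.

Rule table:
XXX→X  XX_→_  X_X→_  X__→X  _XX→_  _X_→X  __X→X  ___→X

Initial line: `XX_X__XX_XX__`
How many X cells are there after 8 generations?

12

___XXX_____XX
XXX_X_XXXXX__
_X__X__XXX_XX
XXXXXXX_X____
_XXXXX__XXXXX
X_XXX_XX_XXX_
X__X______X_X
XXXXXXXXXXX_X
count of X: 12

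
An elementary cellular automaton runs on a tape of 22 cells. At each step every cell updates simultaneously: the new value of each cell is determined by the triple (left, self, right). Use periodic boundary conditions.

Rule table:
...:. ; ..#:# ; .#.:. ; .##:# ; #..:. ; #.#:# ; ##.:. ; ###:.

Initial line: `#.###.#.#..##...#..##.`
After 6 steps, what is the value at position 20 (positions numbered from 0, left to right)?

.

.##..#.#..##...#..##.#
##..#.#..##...#..##.#.
#..#.#..##...#..##.#.#
..#.#..##...#..##.#.##
.#.#..##...#..##.#.##.
#.#..##...#..##.#.##..
position 20 holds .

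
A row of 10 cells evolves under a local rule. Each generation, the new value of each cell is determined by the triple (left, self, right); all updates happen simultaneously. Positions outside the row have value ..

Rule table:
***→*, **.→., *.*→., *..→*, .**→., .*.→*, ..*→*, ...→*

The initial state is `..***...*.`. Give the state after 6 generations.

*.....*..*

generation 1: **.*.*****
generation 2: ...*..***.
generation 3: ******.*.*
generation 4: .****..*.*
generation 5: *.**.***.*
generation 6: *.....*..*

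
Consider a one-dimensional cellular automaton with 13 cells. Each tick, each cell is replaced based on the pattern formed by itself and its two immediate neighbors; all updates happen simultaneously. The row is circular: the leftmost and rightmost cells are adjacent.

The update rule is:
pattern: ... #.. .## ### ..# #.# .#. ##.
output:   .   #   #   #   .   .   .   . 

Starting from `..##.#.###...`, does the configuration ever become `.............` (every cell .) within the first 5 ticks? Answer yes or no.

tick 1: ..#....##.#..
tick 2: ...#...#...#.
tick 3: ....#...#...#
tick 4: #....#...#...
tick 5: .#....#...#..
tick 5 is .#....#...#.., still not uniform .

no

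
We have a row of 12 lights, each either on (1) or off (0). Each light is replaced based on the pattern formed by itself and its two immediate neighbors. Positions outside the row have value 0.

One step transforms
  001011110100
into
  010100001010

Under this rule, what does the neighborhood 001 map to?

1

At position 1 the neighborhood is 001; the next row has 1 there.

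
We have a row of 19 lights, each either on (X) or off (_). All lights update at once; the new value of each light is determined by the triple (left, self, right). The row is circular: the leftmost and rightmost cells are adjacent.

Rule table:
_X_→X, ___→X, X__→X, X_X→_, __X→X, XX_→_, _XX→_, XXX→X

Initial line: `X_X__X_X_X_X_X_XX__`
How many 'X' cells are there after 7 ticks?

X_XXXX_X_X_X_X___XX
___XX__X_X_X_XXXX_X
XXX__XXX_X_X__XX__X
XX_XX_X__X_XXX__XX_
______XXXX__X_XX___
XXXXXX_XX_XXX___XXX
XXXXX______X_XXX_XX
count of X: 11

11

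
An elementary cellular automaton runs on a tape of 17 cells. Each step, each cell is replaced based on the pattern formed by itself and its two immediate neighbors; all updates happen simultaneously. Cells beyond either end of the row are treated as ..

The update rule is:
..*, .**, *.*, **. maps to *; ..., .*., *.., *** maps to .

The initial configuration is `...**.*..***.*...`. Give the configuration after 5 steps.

.*****.*..*......

step 1: ..****..**.**....
step 2: .**..*.******....
step 3: ***.*.**....*....
step 4: *.**.***...*.....
step 5: .*****.*..*......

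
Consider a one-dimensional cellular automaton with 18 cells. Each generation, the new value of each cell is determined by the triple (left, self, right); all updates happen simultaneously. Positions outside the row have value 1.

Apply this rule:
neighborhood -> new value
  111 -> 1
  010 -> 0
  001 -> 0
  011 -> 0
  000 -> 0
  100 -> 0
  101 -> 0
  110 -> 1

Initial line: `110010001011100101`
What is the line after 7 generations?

110000000000000000

generation 1: 110000000001100000
generation 2: 110000000000100000
generation 3: 110000000000000000
generation 4: 110000000000000000  (fixed point — unchanged through generation 7)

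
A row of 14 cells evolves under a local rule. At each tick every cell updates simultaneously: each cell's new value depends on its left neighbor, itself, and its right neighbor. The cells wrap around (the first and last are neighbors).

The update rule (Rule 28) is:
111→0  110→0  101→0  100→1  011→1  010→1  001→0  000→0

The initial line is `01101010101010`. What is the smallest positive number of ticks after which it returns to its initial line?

2

tick 1: 01001010101011
tick 2: 01101010101010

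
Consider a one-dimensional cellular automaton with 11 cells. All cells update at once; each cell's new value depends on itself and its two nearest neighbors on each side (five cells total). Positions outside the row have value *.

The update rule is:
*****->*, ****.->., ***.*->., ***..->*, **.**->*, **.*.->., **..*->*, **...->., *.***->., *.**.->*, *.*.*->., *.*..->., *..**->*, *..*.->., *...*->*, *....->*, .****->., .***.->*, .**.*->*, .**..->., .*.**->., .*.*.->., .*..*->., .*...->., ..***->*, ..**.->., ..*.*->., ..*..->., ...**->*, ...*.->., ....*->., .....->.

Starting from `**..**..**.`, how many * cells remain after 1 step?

7

.***..**.**
count of *: 7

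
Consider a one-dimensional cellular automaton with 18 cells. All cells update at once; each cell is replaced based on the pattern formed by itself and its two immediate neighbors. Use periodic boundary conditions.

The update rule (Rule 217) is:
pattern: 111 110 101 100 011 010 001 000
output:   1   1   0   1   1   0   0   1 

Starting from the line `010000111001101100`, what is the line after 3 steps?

step 1: 001110111101101111
step 2: 101110111101101111
step 3: 101110111101101111

101110111101101111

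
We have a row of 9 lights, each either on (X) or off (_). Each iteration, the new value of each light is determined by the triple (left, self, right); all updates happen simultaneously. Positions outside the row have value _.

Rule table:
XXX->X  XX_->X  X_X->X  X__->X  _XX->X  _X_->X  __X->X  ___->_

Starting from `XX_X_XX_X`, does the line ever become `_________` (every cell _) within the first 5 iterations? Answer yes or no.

no

XXXXXXXXX
XXXXXXXXX  (fixed point — unchanged through iteration 5)
iteration 5 is XXXXXXXXX, still not uniform _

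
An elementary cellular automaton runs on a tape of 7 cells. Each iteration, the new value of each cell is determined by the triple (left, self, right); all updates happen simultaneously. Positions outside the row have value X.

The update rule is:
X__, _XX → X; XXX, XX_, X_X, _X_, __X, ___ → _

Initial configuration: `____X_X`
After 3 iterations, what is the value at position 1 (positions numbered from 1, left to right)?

X_____X
_X____X
__X___X
position 1 holds _

_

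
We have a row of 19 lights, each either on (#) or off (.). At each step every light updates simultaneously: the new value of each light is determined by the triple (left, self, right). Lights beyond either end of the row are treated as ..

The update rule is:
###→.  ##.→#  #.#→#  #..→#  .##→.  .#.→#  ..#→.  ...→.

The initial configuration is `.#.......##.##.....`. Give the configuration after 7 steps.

.......##.......###

step 1: .##.......##.##....
step 2: ..##.......##.##...
step 3: ...##.......##.##..
step 4: ....##.......##.##.
step 5: .....##.......##.##
step 6: ......##.......##.#
step 7: .......##.......###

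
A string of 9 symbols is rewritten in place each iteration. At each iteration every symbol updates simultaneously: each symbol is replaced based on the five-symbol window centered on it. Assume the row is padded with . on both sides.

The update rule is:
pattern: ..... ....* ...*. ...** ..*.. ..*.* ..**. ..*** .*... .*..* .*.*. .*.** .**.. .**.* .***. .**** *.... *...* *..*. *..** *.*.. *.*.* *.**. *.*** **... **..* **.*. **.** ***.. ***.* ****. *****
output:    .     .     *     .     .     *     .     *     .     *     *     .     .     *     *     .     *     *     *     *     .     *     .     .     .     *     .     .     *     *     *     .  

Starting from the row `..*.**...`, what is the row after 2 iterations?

....*.*..

.**....*.
....*.*..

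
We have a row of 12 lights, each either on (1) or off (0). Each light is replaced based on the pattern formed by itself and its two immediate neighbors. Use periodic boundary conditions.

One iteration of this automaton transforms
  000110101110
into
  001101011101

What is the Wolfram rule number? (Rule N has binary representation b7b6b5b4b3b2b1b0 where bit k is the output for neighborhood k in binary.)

186

position 9: 111 → 1  (bit 7 = 1)
position 4: 110 → 0  (bit 6 = 0)
position 5: 101 → 1  (bit 5 = 1)
position 11: 100 → 1  (bit 4 = 1)
position 3: 011 → 1  (bit 3 = 1)
position 6: 010 → 0  (bit 2 = 0)
position 2: 001 → 1  (bit 1 = 1)
position 0: 000 → 0  (bit 0 = 0)
bits b7..b0 = 10111010 = 186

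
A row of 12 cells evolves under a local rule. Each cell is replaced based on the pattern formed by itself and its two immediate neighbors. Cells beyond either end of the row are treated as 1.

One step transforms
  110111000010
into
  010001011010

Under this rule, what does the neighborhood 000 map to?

1

At position 7 the neighborhood is 000; the next row has 1 there.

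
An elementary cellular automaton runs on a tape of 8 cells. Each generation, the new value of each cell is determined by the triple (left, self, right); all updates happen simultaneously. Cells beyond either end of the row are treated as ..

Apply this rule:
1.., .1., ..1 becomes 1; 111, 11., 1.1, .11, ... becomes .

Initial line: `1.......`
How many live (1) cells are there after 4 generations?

2

11......
..1.....
.111....
1...1...
count of 1: 2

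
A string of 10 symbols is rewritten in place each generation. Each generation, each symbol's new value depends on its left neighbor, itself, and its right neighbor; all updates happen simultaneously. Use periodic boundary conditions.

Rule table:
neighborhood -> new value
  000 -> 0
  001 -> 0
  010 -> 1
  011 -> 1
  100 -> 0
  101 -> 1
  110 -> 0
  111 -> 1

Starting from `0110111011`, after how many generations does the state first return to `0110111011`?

1101110110
1011101101
0111011011
1110110110
1101101101
1011011011
0110110111
1101101110
1011011101
0110111011

10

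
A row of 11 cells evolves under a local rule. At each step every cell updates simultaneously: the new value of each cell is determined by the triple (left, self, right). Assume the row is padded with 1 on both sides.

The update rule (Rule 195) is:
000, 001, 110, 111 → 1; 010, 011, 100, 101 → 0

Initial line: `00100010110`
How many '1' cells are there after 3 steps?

step 1: 01001100010
step 2: 00010101100
step 3: 01100000101
count of 1: 4

4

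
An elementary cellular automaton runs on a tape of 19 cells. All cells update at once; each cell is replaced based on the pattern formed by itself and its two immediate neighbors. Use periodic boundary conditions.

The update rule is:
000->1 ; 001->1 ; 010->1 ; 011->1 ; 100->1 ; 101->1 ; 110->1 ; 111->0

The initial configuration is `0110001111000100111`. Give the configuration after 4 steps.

step 1: 1111111001111111101
step 2: 0000001111000000111
step 3: 1111111001111111101  (repeats step 1; period 2)
step 4: 0000001111000000111

0000001111000000111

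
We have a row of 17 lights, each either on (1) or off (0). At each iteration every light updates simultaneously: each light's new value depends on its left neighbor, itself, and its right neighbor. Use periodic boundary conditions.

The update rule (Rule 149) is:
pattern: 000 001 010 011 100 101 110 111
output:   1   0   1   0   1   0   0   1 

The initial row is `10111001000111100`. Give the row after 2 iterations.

11010100101000010

10010101110011010
11010100101000010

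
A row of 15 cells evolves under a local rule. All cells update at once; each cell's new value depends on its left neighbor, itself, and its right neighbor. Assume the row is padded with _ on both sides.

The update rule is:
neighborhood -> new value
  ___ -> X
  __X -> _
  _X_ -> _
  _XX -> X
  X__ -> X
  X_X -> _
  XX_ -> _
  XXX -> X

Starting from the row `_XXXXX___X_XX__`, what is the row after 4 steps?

_X___XX___X_X__

_XXXX_XX___X_XX
_XXX__X_XX___X_
_XX_X___X_XX__X
_X___XX___X_X__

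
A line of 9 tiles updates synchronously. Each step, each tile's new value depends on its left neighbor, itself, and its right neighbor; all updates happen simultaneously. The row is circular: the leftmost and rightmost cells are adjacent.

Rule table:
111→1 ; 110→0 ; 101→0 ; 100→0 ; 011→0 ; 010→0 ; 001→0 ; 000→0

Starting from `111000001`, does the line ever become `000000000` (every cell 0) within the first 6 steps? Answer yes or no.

step 1: 110000000
step 2: 000000000
all cells are 0 at step 2

yes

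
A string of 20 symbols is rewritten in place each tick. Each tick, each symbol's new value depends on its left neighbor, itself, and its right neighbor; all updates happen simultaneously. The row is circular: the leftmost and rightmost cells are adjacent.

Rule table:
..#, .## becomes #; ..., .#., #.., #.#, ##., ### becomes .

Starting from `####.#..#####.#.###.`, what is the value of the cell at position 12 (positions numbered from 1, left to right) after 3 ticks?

tick 1: #......##.......#...
tick 2: ......##.......#...#
tick 3: .....##.......#...#.
position 12 holds .

.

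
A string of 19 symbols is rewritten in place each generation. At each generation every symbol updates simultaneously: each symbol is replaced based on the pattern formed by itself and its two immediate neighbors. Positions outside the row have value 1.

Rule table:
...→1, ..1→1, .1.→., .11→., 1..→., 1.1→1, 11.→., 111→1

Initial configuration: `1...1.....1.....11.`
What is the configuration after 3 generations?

..11..1111..1111..1
.1...1.11..1.11..1.
1..11.1...1.1...1.1

1..11.1...1.1...1.1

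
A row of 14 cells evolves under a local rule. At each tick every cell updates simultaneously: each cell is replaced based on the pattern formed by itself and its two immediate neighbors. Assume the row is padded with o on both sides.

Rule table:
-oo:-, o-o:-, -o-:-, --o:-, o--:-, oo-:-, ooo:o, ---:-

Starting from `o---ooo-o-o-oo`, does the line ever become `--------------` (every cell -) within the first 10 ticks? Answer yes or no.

tick 1: -----o-------o
tick 2: --------------
all cells are - at tick 2

yes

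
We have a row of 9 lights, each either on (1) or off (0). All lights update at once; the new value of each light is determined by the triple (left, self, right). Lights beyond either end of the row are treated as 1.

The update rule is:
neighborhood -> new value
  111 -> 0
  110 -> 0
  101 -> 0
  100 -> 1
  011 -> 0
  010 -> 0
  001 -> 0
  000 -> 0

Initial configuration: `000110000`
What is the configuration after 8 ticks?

100001000
010000100
001000010
100100000
010010000
001001000
100100100
010010010

010010010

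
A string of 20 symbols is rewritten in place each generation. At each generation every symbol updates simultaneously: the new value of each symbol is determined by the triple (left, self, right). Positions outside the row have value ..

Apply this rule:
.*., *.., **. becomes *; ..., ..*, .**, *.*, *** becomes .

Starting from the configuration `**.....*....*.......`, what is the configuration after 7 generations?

.......**....**...**

.**....**...**......
..**....**...**.....
...**....**...**....
....**....**...**...
.....**....**...**..
......**....**...**.
.......**....**...**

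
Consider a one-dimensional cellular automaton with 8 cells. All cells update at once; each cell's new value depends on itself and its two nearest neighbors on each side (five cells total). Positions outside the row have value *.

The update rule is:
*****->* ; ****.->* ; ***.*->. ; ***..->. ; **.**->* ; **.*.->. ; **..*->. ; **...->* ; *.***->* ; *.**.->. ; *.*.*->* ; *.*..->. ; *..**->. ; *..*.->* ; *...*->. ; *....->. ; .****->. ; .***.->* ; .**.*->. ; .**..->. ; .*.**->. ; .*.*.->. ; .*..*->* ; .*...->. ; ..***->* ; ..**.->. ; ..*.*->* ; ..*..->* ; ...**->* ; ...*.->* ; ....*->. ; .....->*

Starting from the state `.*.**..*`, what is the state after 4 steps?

.*.....*
....*.**
*..**.*.
......*.

......*.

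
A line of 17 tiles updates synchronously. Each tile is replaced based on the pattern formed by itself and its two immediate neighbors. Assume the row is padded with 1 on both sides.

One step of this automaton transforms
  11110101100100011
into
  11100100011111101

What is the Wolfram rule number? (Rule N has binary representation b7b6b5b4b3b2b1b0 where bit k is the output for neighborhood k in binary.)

position 0: 111 → 1  (bit 7 = 1)
position 3: 110 → 0  (bit 6 = 0)
position 4: 101 → 0  (bit 5 = 0)
position 9: 100 → 1  (bit 4 = 1)
position 7: 011 → 0  (bit 3 = 0)
position 5: 010 → 1  (bit 2 = 1)
position 10: 001 → 1  (bit 1 = 1)
position 13: 000 → 1  (bit 0 = 1)
bits b7..b0 = 10010111 = 151

151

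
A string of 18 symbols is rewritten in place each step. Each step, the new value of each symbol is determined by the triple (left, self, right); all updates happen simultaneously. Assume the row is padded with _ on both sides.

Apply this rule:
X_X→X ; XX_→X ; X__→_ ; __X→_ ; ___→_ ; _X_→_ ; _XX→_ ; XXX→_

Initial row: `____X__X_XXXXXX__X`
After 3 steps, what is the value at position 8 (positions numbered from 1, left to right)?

_

________X_____X___
__________________
__________________
position 8 holds _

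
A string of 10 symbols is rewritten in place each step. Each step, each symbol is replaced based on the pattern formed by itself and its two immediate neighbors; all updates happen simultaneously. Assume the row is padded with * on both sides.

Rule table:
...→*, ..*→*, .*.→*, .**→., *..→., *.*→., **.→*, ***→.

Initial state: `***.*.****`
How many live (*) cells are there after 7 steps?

2

..*.*.....
.**.*.****
..*.*.....  (repeats step 1; period 2)
step 7: ..*.*.....
count of *: 2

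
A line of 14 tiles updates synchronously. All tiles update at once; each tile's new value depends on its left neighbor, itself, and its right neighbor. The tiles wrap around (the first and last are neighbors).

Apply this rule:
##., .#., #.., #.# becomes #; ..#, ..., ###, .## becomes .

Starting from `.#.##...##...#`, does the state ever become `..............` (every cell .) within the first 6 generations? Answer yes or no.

no

###.##...##..#
..##.##...##..
...##.##...##.
....##.##...##
#....##.##...#
##....##.##...
generation 6 is ##....##.##..., still not uniform .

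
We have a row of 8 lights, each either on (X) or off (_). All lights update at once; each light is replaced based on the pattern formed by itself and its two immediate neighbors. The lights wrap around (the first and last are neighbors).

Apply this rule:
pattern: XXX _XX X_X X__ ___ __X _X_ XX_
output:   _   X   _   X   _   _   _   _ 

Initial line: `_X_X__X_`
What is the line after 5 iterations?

X__X____

____X__X
X____X__
_X____X_
__X____X
X__X____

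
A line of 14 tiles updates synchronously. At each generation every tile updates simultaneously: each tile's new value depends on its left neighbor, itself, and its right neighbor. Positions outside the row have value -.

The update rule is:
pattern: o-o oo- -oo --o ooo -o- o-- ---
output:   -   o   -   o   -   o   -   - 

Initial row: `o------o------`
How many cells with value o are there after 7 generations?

o-----oo------
o----o-o------
o---oo-o------
o--o-o-o------
o-oo-o-o------
o--o-o-o------  (repeats generation 4; period 2)
generation 7: o-oo-o-o------
count of o: 5

5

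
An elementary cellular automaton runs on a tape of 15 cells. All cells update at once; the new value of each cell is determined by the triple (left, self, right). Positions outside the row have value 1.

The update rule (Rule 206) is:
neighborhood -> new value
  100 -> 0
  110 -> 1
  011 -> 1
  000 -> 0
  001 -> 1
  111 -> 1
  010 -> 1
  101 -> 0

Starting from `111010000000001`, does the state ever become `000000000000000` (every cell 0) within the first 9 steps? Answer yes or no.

no

step 1: 111010000000011
step 2: 111010000000111
step 3: 111010000001111
step 4: 111010000011111
step 5: 111010000111111
step 6: 111010001111111
step 7: 111010011111111
step 8: 111010111111111
step 9: 111010111111111
step 9 is 111010111111111, still not uniform 0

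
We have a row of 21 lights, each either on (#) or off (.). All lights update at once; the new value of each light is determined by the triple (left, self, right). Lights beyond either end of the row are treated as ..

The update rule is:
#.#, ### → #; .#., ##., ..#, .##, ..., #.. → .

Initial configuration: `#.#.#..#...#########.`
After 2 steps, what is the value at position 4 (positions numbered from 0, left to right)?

.

step 1: .#.#........#######..
step 2: ..#..........#####...
position 4 holds .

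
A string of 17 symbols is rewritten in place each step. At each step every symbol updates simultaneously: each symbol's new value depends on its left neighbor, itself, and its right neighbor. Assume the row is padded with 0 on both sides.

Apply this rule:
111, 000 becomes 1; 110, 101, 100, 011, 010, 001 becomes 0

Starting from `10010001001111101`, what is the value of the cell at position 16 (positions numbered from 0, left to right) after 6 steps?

0

00000100000111000
11110001110010011
01100100100000000
00000000001111111
11111111100111110
01111111000011100
position 16 holds 0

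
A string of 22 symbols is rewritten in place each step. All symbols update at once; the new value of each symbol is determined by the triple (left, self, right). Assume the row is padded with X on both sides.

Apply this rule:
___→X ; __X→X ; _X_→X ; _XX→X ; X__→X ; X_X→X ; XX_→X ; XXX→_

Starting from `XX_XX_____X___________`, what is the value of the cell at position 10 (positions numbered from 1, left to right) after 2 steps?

_

_XXXXXXXXXXXXXXXXXXXXX
XX____________________
position 10 holds _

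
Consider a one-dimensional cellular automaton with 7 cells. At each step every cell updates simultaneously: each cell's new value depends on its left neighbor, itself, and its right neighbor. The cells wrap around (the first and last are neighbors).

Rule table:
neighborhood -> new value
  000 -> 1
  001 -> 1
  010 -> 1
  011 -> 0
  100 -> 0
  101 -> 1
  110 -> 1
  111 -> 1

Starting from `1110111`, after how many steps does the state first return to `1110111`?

1111011
1111101
1111110
0111111
1011111
1101111
1110111

7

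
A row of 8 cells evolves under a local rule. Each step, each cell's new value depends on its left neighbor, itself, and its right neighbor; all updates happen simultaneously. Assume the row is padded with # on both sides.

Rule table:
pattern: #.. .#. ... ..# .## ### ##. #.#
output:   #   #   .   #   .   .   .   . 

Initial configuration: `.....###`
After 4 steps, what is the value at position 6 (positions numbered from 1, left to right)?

#...#...
.#.###.#
.#......
.##....#
position 6 holds .

.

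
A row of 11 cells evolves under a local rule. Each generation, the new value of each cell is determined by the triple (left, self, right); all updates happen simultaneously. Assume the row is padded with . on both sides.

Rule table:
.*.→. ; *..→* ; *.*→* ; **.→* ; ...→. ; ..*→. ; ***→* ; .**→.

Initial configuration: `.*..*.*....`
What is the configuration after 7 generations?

..*..*.*...
...*..*.*..
....*..*.*.
.....*..*.*
......*..*.
.......*..*
........*..

........*..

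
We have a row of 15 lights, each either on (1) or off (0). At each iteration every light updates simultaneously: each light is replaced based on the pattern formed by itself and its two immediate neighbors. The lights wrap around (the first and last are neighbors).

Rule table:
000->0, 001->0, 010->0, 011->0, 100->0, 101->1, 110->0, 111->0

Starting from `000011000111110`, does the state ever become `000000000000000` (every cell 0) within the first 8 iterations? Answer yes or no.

yes

000000000000000
all cells are 0 at iteration 1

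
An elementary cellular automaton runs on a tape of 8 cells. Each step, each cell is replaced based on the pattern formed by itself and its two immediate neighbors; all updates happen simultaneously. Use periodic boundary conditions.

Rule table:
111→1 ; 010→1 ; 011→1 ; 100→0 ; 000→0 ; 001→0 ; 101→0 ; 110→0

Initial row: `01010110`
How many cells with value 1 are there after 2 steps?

01010100
01010100
count of 1: 3

3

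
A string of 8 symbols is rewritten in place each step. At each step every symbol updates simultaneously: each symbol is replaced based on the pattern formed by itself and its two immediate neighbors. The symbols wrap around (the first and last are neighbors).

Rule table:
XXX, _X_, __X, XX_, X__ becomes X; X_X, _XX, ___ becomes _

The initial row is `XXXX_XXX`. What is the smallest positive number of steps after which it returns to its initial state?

step 1: XXXX__XX
step 2: XXXXXX_X
step 3: XXXXXX__
step 4: _XXXXXXX
step 5: __XXXXXX
step 6: XX_XXXXX
step 7: XX__XXXX
step 8: XXXX_XXX

8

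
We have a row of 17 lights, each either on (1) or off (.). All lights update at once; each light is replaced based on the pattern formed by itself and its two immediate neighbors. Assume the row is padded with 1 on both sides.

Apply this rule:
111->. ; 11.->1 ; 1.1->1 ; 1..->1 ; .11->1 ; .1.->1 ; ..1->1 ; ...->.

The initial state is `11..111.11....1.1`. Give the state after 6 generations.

generation 1: .1111.11111..1111
generation 2: 11..111...1111...
generation 3: .1111.11.11..11.1
generation 4: 11..1111111111111
generation 5: .1111............
generation 6: 11..11..........1

11..11..........1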